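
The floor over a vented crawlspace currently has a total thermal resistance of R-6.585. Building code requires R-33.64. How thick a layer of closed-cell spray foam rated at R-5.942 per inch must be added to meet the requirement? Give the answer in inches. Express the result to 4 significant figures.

4.553 in

ΔR = 33.64 − 6.585 = 27.055 ft²·°F·h/BTU
L = ΔR / (R/in) = 27.055/5.942 = 4.5532 in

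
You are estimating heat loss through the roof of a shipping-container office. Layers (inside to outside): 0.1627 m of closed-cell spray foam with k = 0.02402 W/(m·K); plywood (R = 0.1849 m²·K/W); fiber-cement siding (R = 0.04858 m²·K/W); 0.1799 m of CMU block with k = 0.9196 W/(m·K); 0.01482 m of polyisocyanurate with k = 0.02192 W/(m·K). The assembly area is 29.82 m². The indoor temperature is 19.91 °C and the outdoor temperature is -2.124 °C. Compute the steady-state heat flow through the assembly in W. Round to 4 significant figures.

83.40 W

0.1627/0.02402 = 6.7735
0.1799/0.9196 = 0.19563
0.01482/0.02192 = 0.67609
R_total = 6.7735 + 0.1849 + 0.04858 + 0.19563 + 0.67609 = 7.8787 m²·K/W
Q = A·ΔT/R = 29.82 × (19.91 − (-2.124)) / 7.8787 = 83.396 W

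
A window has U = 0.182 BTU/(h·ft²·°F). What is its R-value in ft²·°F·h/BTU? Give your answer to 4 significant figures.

R = 1/U = 1/0.182 = 5.4945

5.495 ft²·°F·h/BTU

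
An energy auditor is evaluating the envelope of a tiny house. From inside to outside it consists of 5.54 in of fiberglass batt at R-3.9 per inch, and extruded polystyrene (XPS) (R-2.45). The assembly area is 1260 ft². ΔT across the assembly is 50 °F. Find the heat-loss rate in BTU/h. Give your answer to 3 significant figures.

2620 BTU/h

5.54 × 3.9 = 21.61
R_total = 21.61 + 2.45 = 24.06 ft²·°F·h/BTU
Q = A·ΔT/R = 1260 × 50 / 24.06 = 2619 BTU/h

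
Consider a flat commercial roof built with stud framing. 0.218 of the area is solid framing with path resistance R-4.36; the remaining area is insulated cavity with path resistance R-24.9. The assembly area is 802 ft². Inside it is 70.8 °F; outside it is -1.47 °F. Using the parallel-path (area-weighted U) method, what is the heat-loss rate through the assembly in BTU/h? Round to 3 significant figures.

U_eff = 0.782/24.9 + 0.218/4.36 = 0.03141 + 0.05 = 0.08141
R_eff = 1/U_eff = 12.28 ft²·°F·h/BTU
Q = 802 × (70.8 − (-1.47)) / 12.28 = 4718 BTU/h

4720 BTU/h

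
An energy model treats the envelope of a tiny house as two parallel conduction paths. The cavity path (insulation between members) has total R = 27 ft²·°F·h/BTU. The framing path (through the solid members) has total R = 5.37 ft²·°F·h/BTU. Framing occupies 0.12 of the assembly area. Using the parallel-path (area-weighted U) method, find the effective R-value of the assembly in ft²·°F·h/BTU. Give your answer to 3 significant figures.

U_eff = 0.88/27 + 0.12/5.37 = 0.03259 + 0.02235 = 0.05494
R_eff = 1/U_eff = 18.2 ft²·°F·h/BTU

18.2 ft²·°F·h/BTU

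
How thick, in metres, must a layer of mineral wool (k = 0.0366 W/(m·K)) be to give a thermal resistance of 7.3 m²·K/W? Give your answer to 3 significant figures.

L = R·k = 7.3 × 0.0366 = 0.2672 m

0.267 m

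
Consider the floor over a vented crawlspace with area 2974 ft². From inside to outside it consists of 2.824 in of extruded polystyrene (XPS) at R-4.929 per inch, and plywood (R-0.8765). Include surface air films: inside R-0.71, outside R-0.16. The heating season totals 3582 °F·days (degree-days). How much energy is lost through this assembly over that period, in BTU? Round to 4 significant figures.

2.824 × 4.929 = 13.919
R_total = 0.71 + 13.919 + 0.8765 + 0.16 = 15.666 ft²·°F·h/BTU
E = A × HDD × 24 / R = 2974 × 3582 × 24 / 15.666 = 16320000 BTU

16320000 BTU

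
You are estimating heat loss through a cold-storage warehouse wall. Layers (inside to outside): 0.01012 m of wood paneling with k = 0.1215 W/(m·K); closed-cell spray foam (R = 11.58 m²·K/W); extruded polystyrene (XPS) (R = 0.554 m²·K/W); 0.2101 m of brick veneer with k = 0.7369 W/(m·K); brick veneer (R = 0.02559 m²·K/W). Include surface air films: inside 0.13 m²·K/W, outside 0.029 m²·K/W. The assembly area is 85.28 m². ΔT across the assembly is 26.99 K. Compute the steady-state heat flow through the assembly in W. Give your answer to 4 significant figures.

0.01012/0.1215 = 0.083292
0.2101/0.7369 = 0.28511
R_total = 0.13 + 0.083292 + 11.58 + 0.554 + 0.28511 + 0.02559 + 0.029 = 12.687 m²·K/W
Q = A·ΔT/R = 85.28 × 26.99 / 12.687 = 181.42 W

181.4 W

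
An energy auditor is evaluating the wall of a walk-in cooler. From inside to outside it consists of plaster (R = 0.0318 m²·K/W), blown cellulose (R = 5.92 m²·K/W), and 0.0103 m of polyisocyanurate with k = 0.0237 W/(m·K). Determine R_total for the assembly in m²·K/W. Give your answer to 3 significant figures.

6.39 m²·K/W

0.0103/0.0237 = 0.4346
R_total = 0.0318 + 5.92 + 0.4346 = 6.386 m²·K/W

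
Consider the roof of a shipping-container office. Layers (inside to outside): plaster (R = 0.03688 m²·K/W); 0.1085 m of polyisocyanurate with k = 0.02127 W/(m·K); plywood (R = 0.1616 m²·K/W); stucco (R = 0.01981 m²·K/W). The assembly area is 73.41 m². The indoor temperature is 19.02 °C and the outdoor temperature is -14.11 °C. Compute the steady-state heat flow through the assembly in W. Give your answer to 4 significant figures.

457.2 W

0.1085/0.02127 = 5.1011
R_total = 0.03688 + 5.1011 + 0.1616 + 0.01981 = 5.3194 m²·K/W
Q = A·ΔT/R = 73.41 × (19.02 − (-14.11)) / 5.3194 = 457.21 W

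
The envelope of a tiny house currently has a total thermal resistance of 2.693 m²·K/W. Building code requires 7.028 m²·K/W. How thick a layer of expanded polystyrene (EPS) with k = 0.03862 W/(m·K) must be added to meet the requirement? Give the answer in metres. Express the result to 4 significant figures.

ΔR = 7.028 − 2.693 = 4.335 m²·K/W
L = ΔR × k = 4.335 × 0.03862 = 0.16742 m

0.1674 m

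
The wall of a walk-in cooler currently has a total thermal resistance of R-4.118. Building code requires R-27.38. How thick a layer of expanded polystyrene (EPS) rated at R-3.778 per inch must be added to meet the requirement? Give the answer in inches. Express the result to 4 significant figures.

ΔR = 27.38 − 4.118 = 23.262 ft²·°F·h/BTU
L = ΔR / (R/in) = 23.262/3.778 = 6.1572 in

6.157 in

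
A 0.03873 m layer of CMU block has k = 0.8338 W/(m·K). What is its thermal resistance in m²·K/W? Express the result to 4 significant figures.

R = L/k = 0.03873/0.8338 = 0.04645 m²·K/W

0.04645 m²·K/W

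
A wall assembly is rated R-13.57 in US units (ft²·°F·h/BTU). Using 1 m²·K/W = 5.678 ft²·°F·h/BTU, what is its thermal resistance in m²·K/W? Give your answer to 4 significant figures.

2.390 m²·K/W

R_SI = 13.57/5.678 = 2.3899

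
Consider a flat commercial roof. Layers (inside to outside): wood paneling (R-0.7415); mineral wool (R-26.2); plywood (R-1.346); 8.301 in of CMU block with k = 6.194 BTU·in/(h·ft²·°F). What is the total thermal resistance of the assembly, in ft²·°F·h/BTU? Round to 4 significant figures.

8.301/6.194 = 1.3402
R_total = 0.7415 + 26.2 + 1.346 + 1.3402 = 29.628 ft²·°F·h/BTU

29.63 ft²·°F·h/BTU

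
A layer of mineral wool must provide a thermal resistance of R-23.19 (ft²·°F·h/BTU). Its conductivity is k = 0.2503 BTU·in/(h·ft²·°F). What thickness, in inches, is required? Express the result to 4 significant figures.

5.804 in

L = R × k = 23.19 × 0.2503 = 5.8045 in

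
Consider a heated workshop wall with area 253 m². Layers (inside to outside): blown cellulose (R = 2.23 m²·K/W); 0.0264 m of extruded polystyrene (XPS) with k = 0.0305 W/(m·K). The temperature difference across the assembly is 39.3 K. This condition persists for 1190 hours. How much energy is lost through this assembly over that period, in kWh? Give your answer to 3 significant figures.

0.0264/0.0305 = 0.8656
R_total = 2.23 + 0.8656 = 3.096 m²·K/W
Q = 253 × 39.3 / 3.096 = 3212 W
E = 3212 W × 1190 h / 1000 = 3822 kWh

3820 kWh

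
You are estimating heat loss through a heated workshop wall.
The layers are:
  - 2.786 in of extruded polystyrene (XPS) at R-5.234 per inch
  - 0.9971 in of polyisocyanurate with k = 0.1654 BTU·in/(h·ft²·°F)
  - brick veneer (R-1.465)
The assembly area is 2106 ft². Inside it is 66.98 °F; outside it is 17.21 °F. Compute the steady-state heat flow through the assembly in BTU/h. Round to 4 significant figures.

4748 BTU/h

2.786 × 5.234 = 14.582
0.9971/0.1654 = 6.0284
R_total = 14.582 + 6.0284 + 1.465 = 22.075 ft²·°F·h/BTU
Q = A·ΔT/R = 2106 × (66.98 − 17.21) / 22.075 = 4748.1 BTU/h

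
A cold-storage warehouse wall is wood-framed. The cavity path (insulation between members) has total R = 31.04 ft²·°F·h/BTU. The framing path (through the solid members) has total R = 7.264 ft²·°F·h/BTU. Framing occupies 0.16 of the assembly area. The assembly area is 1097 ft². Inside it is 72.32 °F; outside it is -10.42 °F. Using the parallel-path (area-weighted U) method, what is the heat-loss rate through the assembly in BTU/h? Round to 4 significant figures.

U_eff = 0.84/31.04 + 0.16/7.264 = 0.027062 + 0.022026 = 0.049088
R_eff = 1/U_eff = 20.371 ft²·°F·h/BTU
Q = 1097 × (72.32 − (-10.42)) / 20.371 = 4455.5 BTU/h

4456 BTU/h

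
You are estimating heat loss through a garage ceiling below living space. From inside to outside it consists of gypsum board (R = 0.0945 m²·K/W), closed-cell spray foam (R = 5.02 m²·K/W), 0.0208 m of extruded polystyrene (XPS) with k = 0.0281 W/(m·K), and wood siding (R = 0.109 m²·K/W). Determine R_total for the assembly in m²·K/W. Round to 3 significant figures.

0.0208/0.0281 = 0.7402
R_total = 0.0945 + 5.02 + 0.7402 + 0.109 = 5.964 m²·K/W

5.96 m²·K/W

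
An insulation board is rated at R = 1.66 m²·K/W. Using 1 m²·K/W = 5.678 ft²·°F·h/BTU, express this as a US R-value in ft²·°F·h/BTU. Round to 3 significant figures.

R_US = 1.66 × 5.678 = 9.425

9.43 ft²·°F·h/BTU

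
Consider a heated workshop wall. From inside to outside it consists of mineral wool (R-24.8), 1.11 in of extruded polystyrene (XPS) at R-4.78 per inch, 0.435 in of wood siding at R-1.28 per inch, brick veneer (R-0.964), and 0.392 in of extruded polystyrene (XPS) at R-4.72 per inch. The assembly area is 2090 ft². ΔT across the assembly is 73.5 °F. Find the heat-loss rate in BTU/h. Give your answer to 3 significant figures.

1.11 × 4.78 = 5.306
0.435 × 1.28 = 0.5568
0.392 × 4.72 = 1.85
R_total = 24.8 + 5.306 + 0.5568 + 0.964 + 1.85 = 33.48 ft²·°F·h/BTU
Q = A·ΔT/R = 2090 × 73.5 / 33.48 = 4589 BTU/h

4590 BTU/h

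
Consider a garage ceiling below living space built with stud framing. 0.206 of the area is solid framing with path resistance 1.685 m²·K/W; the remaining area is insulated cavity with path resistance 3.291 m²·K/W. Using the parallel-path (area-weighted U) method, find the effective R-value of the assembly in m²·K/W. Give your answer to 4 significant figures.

2.751 m²·K/W

U_eff = 0.794/3.291 + 0.206/1.685 = 0.24126 + 0.12226 = 0.36352
R_eff = 1/U_eff = 2.7509 m²·K/W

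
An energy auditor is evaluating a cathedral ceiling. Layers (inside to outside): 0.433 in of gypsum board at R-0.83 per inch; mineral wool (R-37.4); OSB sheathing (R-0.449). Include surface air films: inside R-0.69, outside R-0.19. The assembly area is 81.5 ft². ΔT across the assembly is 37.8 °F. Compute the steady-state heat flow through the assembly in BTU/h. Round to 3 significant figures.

78.8 BTU/h

0.433 × 0.83 = 0.3594
R_total = 0.69 + 0.3594 + 37.4 + 0.449 + 0.19 = 39.09 ft²·°F·h/BTU
Q = A·ΔT/R = 81.5 × 37.8 / 39.09 = 78.81 BTU/h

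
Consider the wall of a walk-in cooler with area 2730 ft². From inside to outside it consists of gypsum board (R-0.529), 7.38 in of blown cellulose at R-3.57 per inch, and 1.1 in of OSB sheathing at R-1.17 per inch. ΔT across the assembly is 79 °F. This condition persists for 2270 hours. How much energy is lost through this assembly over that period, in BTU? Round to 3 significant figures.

7.38 × 3.57 = 26.35
1.1 × 1.17 = 1.287
R_total = 0.529 + 26.35 + 1.287 = 28.16 ft²·°F·h/BTU
Q = 2730 × 79 / 28.16 = 7658 BTU/h
E = 7658 × 2270 = 17380000 BTU

17400000 BTU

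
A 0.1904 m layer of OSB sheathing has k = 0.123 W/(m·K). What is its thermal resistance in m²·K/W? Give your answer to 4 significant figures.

R = L/k = 0.1904/0.123 = 1.548 m²·K/W

1.548 m²·K/W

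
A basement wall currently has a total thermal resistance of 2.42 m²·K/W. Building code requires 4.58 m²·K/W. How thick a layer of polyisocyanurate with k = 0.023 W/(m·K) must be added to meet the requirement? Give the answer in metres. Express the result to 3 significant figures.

ΔR = 4.58 − 2.42 = 2.16 m²·K/W
L = ΔR × k = 2.16 × 0.023 = 0.04968 m

0.0497 m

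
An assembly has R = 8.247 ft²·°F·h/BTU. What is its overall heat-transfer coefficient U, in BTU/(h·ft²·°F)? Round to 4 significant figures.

0.1213 BTU/(h·ft²·°F)

U = 1/R = 1/8.247 = 0.12126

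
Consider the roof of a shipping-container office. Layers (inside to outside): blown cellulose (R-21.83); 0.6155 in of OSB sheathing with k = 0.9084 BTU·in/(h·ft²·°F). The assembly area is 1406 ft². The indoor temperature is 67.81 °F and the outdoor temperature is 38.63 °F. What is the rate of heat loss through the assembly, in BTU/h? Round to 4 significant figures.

0.6155/0.9084 = 0.67756
R_total = 21.83 + 0.67756 = 22.508 ft²·°F·h/BTU
Q = A·ΔT/R = 1406 × (67.81 − 38.63) / 22.508 = 1822.8 BTU/h

1823 BTU/h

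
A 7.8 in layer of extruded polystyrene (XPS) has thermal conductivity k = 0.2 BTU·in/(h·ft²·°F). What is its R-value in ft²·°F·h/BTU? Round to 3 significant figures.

R = L/k = 7.8/0.2 = 39 ft²·°F·h/BTU

39.0 ft²·°F·h/BTU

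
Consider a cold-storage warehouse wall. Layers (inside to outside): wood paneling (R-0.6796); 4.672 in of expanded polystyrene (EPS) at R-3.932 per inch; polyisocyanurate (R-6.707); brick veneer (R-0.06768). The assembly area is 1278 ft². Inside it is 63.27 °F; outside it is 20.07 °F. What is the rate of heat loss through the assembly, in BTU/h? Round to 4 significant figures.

2138 BTU/h

4.672 × 3.932 = 18.37
R_total = 0.6796 + 18.37 + 6.707 + 0.06768 = 25.825 ft²·°F·h/BTU
Q = A·ΔT/R = 1278 × (63.27 − 20.07) / 25.825 = 2137.9 BTU/h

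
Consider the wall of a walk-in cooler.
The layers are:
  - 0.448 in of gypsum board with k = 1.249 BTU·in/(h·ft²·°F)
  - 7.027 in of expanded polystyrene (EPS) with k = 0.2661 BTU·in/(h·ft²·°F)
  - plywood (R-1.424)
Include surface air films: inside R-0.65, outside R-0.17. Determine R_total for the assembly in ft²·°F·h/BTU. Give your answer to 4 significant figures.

0.448/1.249 = 0.35869
7.027/0.2661 = 26.407
R_total = 0.65 + 0.35869 + 26.407 + 1.424 + 0.17 = 29.01 ft²·°F·h/BTU

29.01 ft²·°F·h/BTU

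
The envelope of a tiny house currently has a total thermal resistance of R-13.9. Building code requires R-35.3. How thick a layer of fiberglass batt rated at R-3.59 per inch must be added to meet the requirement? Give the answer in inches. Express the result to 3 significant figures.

5.96 in

ΔR = 35.3 − 13.9 = 21.4 ft²·°F·h/BTU
L = ΔR / (R/in) = 21.4/3.59 = 5.961 in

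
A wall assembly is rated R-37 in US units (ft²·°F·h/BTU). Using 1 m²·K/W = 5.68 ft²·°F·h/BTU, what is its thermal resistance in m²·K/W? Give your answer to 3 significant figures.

6.51 m²·K/W

R_SI = 37/5.68 = 6.514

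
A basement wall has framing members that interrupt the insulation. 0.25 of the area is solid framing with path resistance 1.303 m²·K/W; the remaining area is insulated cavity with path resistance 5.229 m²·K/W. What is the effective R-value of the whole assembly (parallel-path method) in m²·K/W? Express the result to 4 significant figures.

2.982 m²·K/W

U_eff = 0.75/5.229 + 0.25/1.303 = 0.14343 + 0.19186 = 0.3353
R_eff = 1/U_eff = 2.9824 m²·K/W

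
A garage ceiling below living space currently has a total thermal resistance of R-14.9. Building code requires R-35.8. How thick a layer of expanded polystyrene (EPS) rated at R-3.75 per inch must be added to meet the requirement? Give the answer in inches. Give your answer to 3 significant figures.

ΔR = 35.8 − 14.9 = 20.9 ft²·°F·h/BTU
L = ΔR / (R/in) = 20.9/3.75 = 5.573 in

5.57 in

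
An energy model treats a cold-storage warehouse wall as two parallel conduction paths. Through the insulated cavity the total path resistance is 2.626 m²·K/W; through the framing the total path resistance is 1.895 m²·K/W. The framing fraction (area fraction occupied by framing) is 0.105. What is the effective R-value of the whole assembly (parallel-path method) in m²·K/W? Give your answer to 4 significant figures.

U_eff = 0.895/2.626 + 0.105/1.895 = 0.34082 + 0.055409 = 0.39623
R_eff = 1/U_eff = 2.5238 m²·K/W

2.524 m²·K/W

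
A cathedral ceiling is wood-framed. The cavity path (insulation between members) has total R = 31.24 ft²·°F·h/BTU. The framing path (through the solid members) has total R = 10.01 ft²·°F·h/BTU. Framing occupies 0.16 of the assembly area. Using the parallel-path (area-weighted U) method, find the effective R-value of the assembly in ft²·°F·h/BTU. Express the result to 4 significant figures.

23.32 ft²·°F·h/BTU

U_eff = 0.84/31.24 + 0.16/10.01 = 0.026889 + 0.015984 = 0.042873
R_eff = 1/U_eff = 23.325 ft²·°F·h/BTU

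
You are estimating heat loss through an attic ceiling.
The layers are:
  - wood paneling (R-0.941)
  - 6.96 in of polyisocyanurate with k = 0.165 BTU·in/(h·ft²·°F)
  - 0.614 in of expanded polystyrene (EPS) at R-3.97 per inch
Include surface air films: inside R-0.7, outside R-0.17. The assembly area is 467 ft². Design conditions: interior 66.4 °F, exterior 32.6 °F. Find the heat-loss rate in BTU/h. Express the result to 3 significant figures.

340 BTU/h

6.96/0.165 = 42.18
0.614 × 3.97 = 2.438
R_total = 0.7 + 0.941 + 42.18 + 2.438 + 0.17 = 46.43 ft²·°F·h/BTU
Q = A·ΔT/R = 467 × (66.4 − 32.6) / 46.43 = 340 BTU/h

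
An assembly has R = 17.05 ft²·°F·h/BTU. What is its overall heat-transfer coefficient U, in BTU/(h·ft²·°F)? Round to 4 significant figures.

0.05865 BTU/(h·ft²·°F)

U = 1/R = 1/17.05 = 0.058651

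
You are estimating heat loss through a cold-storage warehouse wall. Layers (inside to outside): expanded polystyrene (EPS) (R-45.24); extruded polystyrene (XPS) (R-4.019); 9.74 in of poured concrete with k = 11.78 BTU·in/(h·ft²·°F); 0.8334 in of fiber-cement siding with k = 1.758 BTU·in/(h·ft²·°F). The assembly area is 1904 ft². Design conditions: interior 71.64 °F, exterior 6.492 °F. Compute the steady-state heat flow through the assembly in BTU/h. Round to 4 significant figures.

2453 BTU/h

9.74/11.78 = 0.82683
0.8334/1.758 = 0.47406
R_total = 45.24 + 4.019 + 0.82683 + 0.47406 = 50.56 ft²·°F·h/BTU
Q = A·ΔT/R = 1904 × (71.64 − 6.492) / 50.56 = 2453.4 BTU/h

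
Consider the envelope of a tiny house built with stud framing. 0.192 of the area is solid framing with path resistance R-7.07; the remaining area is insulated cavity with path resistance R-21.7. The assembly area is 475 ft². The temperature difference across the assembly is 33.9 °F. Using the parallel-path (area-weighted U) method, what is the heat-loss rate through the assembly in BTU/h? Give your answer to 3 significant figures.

1040 BTU/h

U_eff = 0.808/21.7 + 0.192/7.07 = 0.03724 + 0.02716 = 0.06439
R_eff = 1/U_eff = 15.53 ft²·°F·h/BTU
Q = 475 × 33.9 / 15.53 = 1037 BTU/h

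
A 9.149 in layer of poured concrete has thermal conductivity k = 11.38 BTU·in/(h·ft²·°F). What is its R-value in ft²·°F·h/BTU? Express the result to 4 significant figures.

R = L/k = 9.149/11.38 = 0.80395 ft²·°F·h/BTU

0.8040 ft²·°F·h/BTU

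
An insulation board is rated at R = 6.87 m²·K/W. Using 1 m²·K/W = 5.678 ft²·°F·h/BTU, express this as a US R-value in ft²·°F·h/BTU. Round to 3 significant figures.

R_US = 6.87 × 5.678 = 39.01

39.0 ft²·°F·h/BTU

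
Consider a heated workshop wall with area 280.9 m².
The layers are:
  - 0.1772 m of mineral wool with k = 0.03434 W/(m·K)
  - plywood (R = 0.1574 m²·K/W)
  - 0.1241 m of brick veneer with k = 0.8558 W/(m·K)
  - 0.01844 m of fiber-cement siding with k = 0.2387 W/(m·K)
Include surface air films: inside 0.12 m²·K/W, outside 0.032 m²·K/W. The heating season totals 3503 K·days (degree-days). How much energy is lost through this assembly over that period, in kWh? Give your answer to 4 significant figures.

4149 kWh

0.1772/0.03434 = 5.1602
0.1241/0.8558 = 0.14501
0.01844/0.2387 = 0.077252
R_total = 0.12 + 5.1602 + 0.1574 + 0.14501 + 0.077252 + 0.032 = 5.6918 m²·K/W
E = A × HDD × 24 / R / 1000 = 280.9 × 3503 × 24 / 5.6918 / 1000 = 4149.1 kWh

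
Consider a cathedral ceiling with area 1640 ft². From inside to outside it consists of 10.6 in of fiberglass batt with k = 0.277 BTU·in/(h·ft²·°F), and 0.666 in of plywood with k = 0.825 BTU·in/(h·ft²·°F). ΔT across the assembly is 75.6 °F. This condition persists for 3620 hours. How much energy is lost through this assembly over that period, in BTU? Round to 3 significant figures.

10.6/0.277 = 38.27
0.666/0.825 = 0.8073
R_total = 38.27 + 0.8073 = 39.07 ft²·°F·h/BTU
Q = 1640 × 75.6 / 39.07 = 3173 BTU/h
E = 3173 × 3620 = 11490000 BTU

11500000 BTU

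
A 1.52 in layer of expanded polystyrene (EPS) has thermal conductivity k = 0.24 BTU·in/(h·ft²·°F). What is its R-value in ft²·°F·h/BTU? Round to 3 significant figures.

R = L/k = 1.52/0.24 = 6.333 ft²·°F·h/BTU

6.33 ft²·°F·h/BTU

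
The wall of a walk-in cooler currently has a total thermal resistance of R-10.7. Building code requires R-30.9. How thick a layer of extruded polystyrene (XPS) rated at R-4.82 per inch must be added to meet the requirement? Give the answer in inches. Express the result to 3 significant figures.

ΔR = 30.9 − 10.7 = 20.2 ft²·°F·h/BTU
L = ΔR / (R/in) = 20.2/4.82 = 4.191 in

4.19 in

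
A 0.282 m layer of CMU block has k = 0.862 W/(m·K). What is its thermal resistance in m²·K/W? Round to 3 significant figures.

R = L/k = 0.282/0.862 = 0.3271 m²·K/W

0.327 m²·K/W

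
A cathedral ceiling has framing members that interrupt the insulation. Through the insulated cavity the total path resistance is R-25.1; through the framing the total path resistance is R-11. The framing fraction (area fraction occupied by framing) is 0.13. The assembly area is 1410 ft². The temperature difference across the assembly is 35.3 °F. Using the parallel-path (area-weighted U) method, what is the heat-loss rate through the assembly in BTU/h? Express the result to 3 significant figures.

2310 BTU/h

U_eff = 0.87/25.1 + 0.13/11 = 0.03466 + 0.01182 = 0.04648
R_eff = 1/U_eff = 21.51 ft²·°F·h/BTU
Q = 1410 × 35.3 / 21.51 = 2313 BTU/h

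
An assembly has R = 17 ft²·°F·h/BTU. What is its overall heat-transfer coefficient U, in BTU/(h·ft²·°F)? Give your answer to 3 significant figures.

U = 1/R = 1/17 = 0.05882

0.0588 BTU/(h·ft²·°F)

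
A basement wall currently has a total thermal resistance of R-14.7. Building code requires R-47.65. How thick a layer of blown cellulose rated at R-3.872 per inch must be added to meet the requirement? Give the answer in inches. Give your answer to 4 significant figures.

ΔR = 47.65 − 14.7 = 32.95 ft²·°F·h/BTU
L = ΔR / (R/in) = 32.95/3.872 = 8.5098 in

8.510 in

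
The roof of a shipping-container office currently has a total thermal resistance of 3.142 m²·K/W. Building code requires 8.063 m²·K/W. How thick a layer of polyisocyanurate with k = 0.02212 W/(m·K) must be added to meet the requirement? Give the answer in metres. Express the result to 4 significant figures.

0.1089 m

ΔR = 8.063 − 3.142 = 4.921 m²·K/W
L = ΔR × k = 4.921 × 0.02212 = 0.10885 m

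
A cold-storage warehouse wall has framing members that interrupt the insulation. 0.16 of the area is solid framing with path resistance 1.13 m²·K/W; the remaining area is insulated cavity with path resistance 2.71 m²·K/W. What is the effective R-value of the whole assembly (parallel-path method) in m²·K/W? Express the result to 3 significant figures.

U_eff = 0.84/2.71 + 0.16/1.13 = 0.31 + 0.1416 = 0.4516
R_eff = 1/U_eff = 2.215 m²·K/W

2.21 m²·K/W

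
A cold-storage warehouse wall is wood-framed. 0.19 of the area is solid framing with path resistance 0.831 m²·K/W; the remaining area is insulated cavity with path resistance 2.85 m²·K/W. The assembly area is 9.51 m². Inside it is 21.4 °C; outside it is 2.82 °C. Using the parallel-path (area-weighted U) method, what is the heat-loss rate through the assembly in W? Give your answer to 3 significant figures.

90.6 W

U_eff = 0.81/2.85 + 0.19/0.831 = 0.2842 + 0.2286 = 0.5129
R_eff = 1/U_eff = 1.95 m²·K/W
Q = 9.51 × (21.4 − 2.82) / 1.95 = 90.62 W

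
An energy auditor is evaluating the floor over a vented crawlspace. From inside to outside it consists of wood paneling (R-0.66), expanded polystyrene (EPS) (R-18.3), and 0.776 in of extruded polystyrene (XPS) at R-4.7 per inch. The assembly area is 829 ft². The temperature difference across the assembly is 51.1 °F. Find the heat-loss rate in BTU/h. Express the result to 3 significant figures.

0.776 × 4.7 = 3.647
R_total = 0.66 + 18.3 + 3.647 = 22.61 ft²·°F·h/BTU
Q = A·ΔT/R = 829 × 51.1 / 22.61 = 1874 BTU/h

1870 BTU/h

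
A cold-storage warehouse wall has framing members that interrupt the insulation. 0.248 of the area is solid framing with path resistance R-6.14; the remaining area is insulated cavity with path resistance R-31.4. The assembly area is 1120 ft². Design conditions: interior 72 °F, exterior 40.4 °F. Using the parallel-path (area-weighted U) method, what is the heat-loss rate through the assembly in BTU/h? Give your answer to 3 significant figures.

2280 BTU/h

U_eff = 0.752/31.4 + 0.248/6.14 = 0.02395 + 0.04039 = 0.06434
R_eff = 1/U_eff = 15.54 ft²·°F·h/BTU
Q = 1120 × (72 − 40.4) / 15.54 = 2277 BTU/h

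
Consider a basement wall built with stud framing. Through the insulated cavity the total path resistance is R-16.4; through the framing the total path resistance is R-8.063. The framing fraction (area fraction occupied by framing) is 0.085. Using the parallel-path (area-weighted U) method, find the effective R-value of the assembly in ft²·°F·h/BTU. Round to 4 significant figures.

15.08 ft²·°F·h/BTU

U_eff = 0.915/16.4 + 0.085/8.063 = 0.055793 + 0.010542 = 0.066335
R_eff = 1/U_eff = 15.075 ft²·°F·h/BTU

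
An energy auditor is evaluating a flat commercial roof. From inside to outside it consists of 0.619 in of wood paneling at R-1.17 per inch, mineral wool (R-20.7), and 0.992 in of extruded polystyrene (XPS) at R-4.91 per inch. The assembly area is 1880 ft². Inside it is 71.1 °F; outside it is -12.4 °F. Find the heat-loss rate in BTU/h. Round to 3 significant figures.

0.619 × 1.17 = 0.7242
0.992 × 4.91 = 4.871
R_total = 0.7242 + 20.7 + 4.871 = 26.29 ft²·°F·h/BTU
Q = A·ΔT/R = 1880 × (71.1 − (-12.4)) / 26.29 = 5970 BTU/h

5970 BTU/h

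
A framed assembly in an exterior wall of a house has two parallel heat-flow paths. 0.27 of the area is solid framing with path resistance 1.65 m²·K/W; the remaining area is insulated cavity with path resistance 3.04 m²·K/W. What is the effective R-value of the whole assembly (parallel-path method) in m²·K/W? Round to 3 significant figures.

2.48 m²·K/W

U_eff = 0.73/3.04 + 0.27/1.65 = 0.2401 + 0.1636 = 0.4038
R_eff = 1/U_eff = 2.477 m²·K/W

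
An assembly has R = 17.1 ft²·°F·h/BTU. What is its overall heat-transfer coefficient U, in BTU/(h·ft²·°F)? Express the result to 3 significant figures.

U = 1/R = 1/17.1 = 0.05848

0.0585 BTU/(h·ft²·°F)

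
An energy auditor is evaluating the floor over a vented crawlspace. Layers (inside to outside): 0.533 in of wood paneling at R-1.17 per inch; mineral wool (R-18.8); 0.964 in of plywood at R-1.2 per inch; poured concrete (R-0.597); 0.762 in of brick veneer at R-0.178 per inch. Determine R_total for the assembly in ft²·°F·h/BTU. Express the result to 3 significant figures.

21.3 ft²·°F·h/BTU

0.533 × 1.17 = 0.6236
0.964 × 1.2 = 1.157
0.762 × 0.178 = 0.1356
R_total = 0.6236 + 18.8 + 1.157 + 0.597 + 0.1356 = 21.31 ft²·°F·h/BTU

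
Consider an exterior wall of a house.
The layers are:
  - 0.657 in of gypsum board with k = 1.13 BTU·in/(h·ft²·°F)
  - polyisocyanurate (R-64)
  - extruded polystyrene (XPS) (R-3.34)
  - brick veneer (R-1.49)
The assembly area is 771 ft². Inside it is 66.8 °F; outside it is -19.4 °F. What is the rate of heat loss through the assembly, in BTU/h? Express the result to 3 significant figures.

0.657/1.13 = 0.5814
R_total = 0.5814 + 64 + 3.34 + 1.49 = 69.41 ft²·°F·h/BTU
Q = A·ΔT/R = 771 × (66.8 − (-19.4)) / 69.41 = 957.5 BTU/h

957 BTU/h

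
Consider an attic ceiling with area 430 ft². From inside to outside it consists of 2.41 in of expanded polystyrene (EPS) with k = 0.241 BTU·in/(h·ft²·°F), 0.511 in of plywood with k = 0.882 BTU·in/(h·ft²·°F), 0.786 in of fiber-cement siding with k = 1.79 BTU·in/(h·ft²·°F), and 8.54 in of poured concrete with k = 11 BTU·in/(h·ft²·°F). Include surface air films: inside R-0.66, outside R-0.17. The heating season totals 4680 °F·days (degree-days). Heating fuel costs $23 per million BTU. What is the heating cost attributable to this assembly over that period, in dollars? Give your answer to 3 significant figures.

2.41/0.241 = 10
0.511/0.882 = 0.5794
0.786/1.79 = 0.4391
8.54/11 = 0.7764
R_total = 0.66 + 10 + 0.5794 + 0.4391 + 0.7764 + 0.17 = 12.62 ft²·°F·h/BTU
E = A × HDD × 24 / R = 430 × 4680 × 24 / 12.62 = 3826000 BTU
Cost = 3826000/10⁶ × 23 = $87.99

88.0 dollars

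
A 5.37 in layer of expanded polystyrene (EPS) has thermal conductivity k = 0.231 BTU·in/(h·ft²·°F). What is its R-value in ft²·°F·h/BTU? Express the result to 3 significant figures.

23.2 ft²·°F·h/BTU

R = L/k = 5.37/0.231 = 23.25 ft²·°F·h/BTU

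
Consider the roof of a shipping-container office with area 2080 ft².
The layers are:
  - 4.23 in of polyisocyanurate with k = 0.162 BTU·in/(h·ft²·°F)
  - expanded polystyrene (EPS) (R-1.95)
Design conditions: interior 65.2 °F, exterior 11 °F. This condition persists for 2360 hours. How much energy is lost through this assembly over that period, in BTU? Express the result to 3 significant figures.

4.23/0.162 = 26.11
R_total = 26.11 + 1.95 = 28.06 ft²·°F·h/BTU
Q = 2080 × (65.2 − 11) / 28.06 = 4018 BTU/h
E = 4018 × 2360 = 9481000 BTU

9480000 BTU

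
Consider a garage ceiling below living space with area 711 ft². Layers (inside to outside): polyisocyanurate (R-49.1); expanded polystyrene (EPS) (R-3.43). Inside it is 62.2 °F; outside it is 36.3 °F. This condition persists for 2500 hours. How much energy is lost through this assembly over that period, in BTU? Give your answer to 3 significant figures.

876000 BTU

R_total = 49.1 + 3.43 = 52.53 ft²·°F·h/BTU
Q = 711 × (62.2 − 36.3) / 52.53 = 350.6 BTU/h
E = 350.6 × 2500 = 876400 BTU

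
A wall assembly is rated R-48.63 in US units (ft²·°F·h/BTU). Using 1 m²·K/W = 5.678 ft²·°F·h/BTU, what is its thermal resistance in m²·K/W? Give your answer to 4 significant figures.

R_SI = 48.63/5.678 = 8.5646

8.565 m²·K/W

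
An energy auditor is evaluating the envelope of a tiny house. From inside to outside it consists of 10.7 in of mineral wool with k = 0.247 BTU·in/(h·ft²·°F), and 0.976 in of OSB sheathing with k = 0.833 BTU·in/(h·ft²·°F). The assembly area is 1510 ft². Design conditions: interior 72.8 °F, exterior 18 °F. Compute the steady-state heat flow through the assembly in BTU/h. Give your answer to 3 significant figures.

1860 BTU/h

10.7/0.247 = 43.32
0.976/0.833 = 1.172
R_total = 43.32 + 1.172 = 44.49 ft²·°F·h/BTU
Q = A·ΔT/R = 1510 × (72.8 − 18) / 44.49 = 1860 BTU/h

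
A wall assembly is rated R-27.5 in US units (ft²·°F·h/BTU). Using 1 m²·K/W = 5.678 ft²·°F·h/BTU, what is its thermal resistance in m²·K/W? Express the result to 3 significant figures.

R_SI = 27.5/5.678 = 4.843

4.84 m²·K/W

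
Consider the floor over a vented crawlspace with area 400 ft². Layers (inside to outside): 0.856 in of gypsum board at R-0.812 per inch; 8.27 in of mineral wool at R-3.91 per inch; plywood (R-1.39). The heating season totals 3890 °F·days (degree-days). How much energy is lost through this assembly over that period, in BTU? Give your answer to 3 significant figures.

0.856 × 0.812 = 0.6951
8.27 × 3.91 = 32.34
R_total = 0.6951 + 32.34 + 1.39 = 34.42 ft²·°F·h/BTU
E = A × HDD × 24 / R = 400 × 3890 × 24 / 34.42 = 1085000 BTU

1080000 BTU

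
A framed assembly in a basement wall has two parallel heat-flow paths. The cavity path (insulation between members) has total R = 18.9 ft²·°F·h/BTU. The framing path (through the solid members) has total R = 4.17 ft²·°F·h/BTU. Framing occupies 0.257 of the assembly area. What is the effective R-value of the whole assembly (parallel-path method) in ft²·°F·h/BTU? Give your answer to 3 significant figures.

9.91 ft²·°F·h/BTU

U_eff = 0.743/18.9 + 0.257/4.17 = 0.03931 + 0.06163 = 0.1009
R_eff = 1/U_eff = 9.907 ft²·°F·h/BTU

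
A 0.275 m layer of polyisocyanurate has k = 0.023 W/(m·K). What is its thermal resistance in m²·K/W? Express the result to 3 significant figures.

12.0 m²·K/W

R = L/k = 0.275/0.023 = 11.96 m²·K/W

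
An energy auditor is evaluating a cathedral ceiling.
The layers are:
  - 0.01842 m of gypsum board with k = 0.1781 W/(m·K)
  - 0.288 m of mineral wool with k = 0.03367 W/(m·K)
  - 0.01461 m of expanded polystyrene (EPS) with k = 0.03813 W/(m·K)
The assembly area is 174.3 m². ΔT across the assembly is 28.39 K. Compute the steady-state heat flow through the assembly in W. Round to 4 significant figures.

547.4 W

0.01842/0.1781 = 0.10343
0.288/0.03367 = 8.5536
0.01461/0.03813 = 0.38316
R_total = 0.10343 + 8.5536 + 0.38316 = 9.0402 m²·K/W
Q = A·ΔT/R = 174.3 × 28.39 / 9.0402 = 547.37 W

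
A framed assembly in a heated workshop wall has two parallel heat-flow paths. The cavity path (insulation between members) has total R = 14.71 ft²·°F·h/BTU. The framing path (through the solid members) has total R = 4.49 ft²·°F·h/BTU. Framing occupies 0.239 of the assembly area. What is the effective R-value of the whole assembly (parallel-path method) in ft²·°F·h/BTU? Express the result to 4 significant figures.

9.527 ft²·°F·h/BTU

U_eff = 0.761/14.71 + 0.239/4.49 = 0.051734 + 0.053229 = 0.10496
R_eff = 1/U_eff = 9.5272 ft²·°F·h/BTU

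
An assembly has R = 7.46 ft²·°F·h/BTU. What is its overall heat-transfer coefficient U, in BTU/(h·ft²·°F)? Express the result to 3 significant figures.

0.134 BTU/(h·ft²·°F)

U = 1/R = 1/7.46 = 0.134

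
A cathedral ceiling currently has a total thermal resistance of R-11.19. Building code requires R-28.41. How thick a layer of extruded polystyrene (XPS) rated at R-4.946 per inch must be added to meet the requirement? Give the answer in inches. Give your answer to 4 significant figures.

3.482 in

ΔR = 28.41 − 11.19 = 17.22 ft²·°F·h/BTU
L = ΔR / (R/in) = 17.22/4.946 = 3.4816 in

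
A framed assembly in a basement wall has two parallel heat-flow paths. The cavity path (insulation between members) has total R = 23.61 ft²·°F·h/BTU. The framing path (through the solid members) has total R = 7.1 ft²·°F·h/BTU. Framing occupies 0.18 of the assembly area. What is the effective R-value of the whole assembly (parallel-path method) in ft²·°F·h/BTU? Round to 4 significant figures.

16.64 ft²·°F·h/BTU

U_eff = 0.82/23.61 + 0.18/7.1 = 0.034731 + 0.025352 = 0.060083
R_eff = 1/U_eff = 16.644 ft²·°F·h/BTU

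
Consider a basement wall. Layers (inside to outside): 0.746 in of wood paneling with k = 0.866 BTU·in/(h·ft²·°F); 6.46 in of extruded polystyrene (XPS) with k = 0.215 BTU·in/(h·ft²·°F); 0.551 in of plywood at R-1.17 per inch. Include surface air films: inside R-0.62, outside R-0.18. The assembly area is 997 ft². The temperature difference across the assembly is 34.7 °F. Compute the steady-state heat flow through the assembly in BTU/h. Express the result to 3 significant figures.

1070 BTU/h

0.746/0.866 = 0.8614
6.46/0.215 = 30.05
0.551 × 1.17 = 0.6447
R_total = 0.62 + 0.8614 + 30.05 + 0.6447 + 0.18 = 32.35 ft²·°F·h/BTU
Q = A·ΔT/R = 997 × 34.7 / 32.35 = 1069 BTU/h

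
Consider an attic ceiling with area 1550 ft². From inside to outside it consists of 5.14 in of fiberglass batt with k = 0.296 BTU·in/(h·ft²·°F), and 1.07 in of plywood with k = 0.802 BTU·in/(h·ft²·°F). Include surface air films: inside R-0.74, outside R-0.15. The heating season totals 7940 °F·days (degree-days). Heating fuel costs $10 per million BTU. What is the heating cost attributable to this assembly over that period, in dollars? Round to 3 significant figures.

5.14/0.296 = 17.36
1.07/0.802 = 1.334
R_total = 0.74 + 17.36 + 1.334 + 0.15 = 19.59 ft²·°F·h/BTU
E = A × HDD × 24 / R = 1550 × 7940 × 24 / 19.59 = 15080000 BTU
Cost = 15080000/10⁶ × 10 = $150.8

151 dollars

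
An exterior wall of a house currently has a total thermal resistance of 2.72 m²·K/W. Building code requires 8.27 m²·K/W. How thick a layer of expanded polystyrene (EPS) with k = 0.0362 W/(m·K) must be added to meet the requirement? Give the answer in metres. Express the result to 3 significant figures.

ΔR = 8.27 − 2.72 = 5.55 m²·K/W
L = ΔR × k = 5.55 × 0.0362 = 0.2009 m

0.201 m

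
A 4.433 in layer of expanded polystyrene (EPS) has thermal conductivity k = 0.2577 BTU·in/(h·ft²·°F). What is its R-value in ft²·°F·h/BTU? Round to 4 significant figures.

17.20 ft²·°F·h/BTU

R = L/k = 4.433/0.2577 = 17.202 ft²·°F·h/BTU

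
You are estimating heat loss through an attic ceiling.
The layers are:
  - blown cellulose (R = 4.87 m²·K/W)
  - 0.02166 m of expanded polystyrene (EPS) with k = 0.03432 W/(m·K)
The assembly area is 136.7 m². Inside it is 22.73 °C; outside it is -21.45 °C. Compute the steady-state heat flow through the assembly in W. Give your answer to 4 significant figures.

0.02166/0.03432 = 0.63112
R_total = 4.87 + 0.63112 = 5.5011 m²·K/W
Q = A·ΔT/R = 136.7 × (22.73 − (-21.45)) / 5.5011 = 1097.9 W

1098 W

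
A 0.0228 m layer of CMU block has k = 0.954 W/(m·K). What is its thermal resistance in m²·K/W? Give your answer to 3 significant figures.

0.0239 m²·K/W

R = L/k = 0.0228/0.954 = 0.0239 m²·K/W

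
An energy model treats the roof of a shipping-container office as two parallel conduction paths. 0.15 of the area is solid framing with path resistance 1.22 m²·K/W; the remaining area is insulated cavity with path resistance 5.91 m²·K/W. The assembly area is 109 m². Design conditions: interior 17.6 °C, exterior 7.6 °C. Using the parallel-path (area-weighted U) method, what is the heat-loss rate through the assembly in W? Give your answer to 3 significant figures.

291 W

U_eff = 0.85/5.91 + 0.15/1.22 = 0.1438 + 0.123 = 0.2668
R_eff = 1/U_eff = 3.748 m²·K/W
Q = 109 × (17.6 − 7.6) / 3.748 = 290.8 W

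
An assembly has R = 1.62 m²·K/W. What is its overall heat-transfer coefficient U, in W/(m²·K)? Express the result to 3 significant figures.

U = 1/R = 1/1.62 = 0.6173

0.617 W/(m²·K)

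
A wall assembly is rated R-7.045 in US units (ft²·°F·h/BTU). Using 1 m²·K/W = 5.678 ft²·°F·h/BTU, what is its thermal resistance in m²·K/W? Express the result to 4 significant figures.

R_SI = 7.045/5.678 = 1.2408

1.241 m²·K/W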